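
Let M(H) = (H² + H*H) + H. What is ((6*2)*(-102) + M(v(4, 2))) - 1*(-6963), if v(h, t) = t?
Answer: 5749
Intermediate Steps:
M(H) = H + 2*H² (M(H) = (H² + H²) + H = 2*H² + H = H + 2*H²)
((6*2)*(-102) + M(v(4, 2))) - 1*(-6963) = ((6*2)*(-102) + 2*(1 + 2*2)) - 1*(-6963) = (12*(-102) + 2*(1 + 4)) + 6963 = (-1224 + 2*5) + 6963 = (-1224 + 10) + 6963 = -1214 + 6963 = 5749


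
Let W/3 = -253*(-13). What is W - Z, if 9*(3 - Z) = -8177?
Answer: 80599/9 ≈ 8955.4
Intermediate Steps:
Z = 8204/9 (Z = 3 - ⅑*(-8177) = 3 + 8177/9 = 8204/9 ≈ 911.56)
W = 9867 (W = 3*(-253*(-13)) = 3*3289 = 9867)
W - Z = 9867 - 1*8204/9 = 9867 - 8204/9 = 80599/9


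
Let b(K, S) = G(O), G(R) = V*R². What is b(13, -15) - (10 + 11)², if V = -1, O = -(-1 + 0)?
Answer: -442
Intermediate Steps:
O = 1 (O = -1*(-1) = 1)
G(R) = -R²
b(K, S) = -1 (b(K, S) = -1*1² = -1*1 = -1)
b(13, -15) - (10 + 11)² = -1 - (10 + 11)² = -1 - 1*21² = -1 - 1*441 = -1 - 441 = -442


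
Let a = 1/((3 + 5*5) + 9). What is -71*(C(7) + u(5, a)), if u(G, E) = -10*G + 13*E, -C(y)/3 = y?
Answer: 185594/37 ≈ 5016.1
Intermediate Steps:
C(y) = -3*y
a = 1/37 (a = 1/((3 + 25) + 9) = 1/(28 + 9) = 1/37 ≈ 0.027027)
-71*(C(7) + u(5, a)) = -71*(-3*7 + (-10*5 + 13*(1/37))) = -71*(-21 + (-50 + 13/37)) = -71*(-21 - 1837/37) = -71*(-2614/37) = 185594/37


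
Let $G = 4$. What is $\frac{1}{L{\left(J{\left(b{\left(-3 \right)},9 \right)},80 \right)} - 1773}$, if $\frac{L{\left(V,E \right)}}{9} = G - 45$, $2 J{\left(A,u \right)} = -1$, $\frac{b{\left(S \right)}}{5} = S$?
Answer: $- \frac{1}{2142} \approx -0.00046685$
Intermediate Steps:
$b{\left(S \right)} = 5 S$
$J{\left(A,u \right)} = - \frac{1}{2}$ ($J{\left(A,u \right)} = \frac{1}{2} \left(-1\right) = - \frac{1}{2}$)
$L{\left(V,E \right)} = -369$ ($L{\left(V,E \right)} = 9 \left(4 - 45\right) = 9 \left(-41\right) = -369$)
$\frac{1}{L{\left(J{\left(b{\left(-3 \right)},9 \right)},80 \right)} - 1773} = \frac{1}{-369 - 1773} = \frac{1}{-2142} = - \frac{1}{2142}$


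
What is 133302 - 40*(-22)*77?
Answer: 201062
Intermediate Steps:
133302 - 40*(-22)*77 = 133302 - (-880)*77 = 133302 - 1*(-67760) = 133302 + 67760 = 201062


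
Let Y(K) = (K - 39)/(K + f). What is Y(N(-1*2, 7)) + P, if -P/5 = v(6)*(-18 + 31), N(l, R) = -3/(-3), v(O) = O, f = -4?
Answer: -1132/3 ≈ -377.33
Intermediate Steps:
N(l, R) = 1 (N(l, R) = -3*(-⅓) = 1)
Y(K) = (-39 + K)/(-4 + K) (Y(K) = (K - 39)/(K - 4) = (-39 + K)/(-4 + K))
P = -390 (P = -30*(-18 + 31) = -30*13 = -5*78 = -390)
Y(N(-1*2, 7)) + P = (-39 + 1)/(-4 + 1) - 390 = -38/(-3) - 390 = -⅓*(-38) - 390 = 38/3 - 390 = -1132/3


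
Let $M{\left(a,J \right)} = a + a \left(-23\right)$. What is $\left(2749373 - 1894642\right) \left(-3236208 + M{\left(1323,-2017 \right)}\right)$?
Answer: $-2790965100534$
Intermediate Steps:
$M{\left(a,J \right)} = - 22 a$ ($M{\left(a,J \right)} = a - 23 a = - 22 a$)
$\left(2749373 - 1894642\right) \left(-3236208 + M{\left(1323,-2017 \right)}\right) = \left(2749373 - 1894642\right) \left(-3236208 - 29106\right) = 854731 \left(-3236208 - 29106\right) = 854731 \left(-3265314\right) = -2790965100534$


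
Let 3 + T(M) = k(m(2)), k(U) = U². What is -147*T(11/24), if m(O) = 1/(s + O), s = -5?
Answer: 1274/3 ≈ 424.67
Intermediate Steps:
m(O) = 1/(-5 + O)
T(M) = -26/9 (T(M) = -3 + (1/(-5 + 2))² = -3 + (1/(-3))² = -3 + (-⅓)² = -3 + ⅑ = -26/9)
-147*T(11/24) = -147*(-26/9) = 1274/3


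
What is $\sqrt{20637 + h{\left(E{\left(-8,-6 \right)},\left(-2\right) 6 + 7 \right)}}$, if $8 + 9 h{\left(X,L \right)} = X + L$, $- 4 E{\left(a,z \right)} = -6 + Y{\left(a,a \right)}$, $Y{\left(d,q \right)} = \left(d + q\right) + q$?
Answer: $\frac{\sqrt{742910}}{6} \approx 143.65$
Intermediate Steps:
$Y{\left(d,q \right)} = d + 2 q$
$E{\left(a,z \right)} = \frac{3}{2} - \frac{3 a}{4}$ ($E{\left(a,z \right)} = - \frac{-6 + \left(a + 2 a\right)}{4} = - \frac{-6 + 3 a}{4} = \frac{3}{2} - \frac{3 a}{4}$)
$h{\left(X,L \right)} = - \frac{8}{9} + \frac{L}{9} + \frac{X}{9}$ ($h{\left(X,L \right)} = - \frac{8}{9} + \frac{X + L}{9} = - \frac{8}{9} + \frac{L + X}{9} = - \frac{8}{9} + \left(\frac{L}{9} + \frac{X}{9}\right) = - \frac{8}{9} + \frac{L}{9} + \frac{X}{9}$)
$\sqrt{20637 + h{\left(E{\left(-8,-6 \right)},\left(-2\right) 6 + 7 \right)}} = \sqrt{20637 + \left(- \frac{8}{9} + \frac{\left(-2\right) 6 + 7}{9} + \frac{\frac{3}{2} - -6}{9}\right)} = \sqrt{20637 + \left(- \frac{8}{9} + \frac{-12 + 7}{9} + \frac{\frac{3}{2} + 6}{9}\right)} = \sqrt{20637 + \left(- \frac{8}{9} + \frac{1}{9} \left(-5\right) + \frac{1}{9} \cdot \frac{15}{2}\right)} = \sqrt{20637 - \frac{11}{18}} = \sqrt{\frac{371455}{18}} = \frac{\sqrt{742910}}{6}$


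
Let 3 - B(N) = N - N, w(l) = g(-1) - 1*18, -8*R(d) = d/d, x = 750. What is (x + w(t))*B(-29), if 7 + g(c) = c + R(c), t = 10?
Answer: 17373/8 ≈ 2171.6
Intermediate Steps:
R(d) = -⅛ (R(d) = -d/(8*d) = -⅛*1 = -⅛)
g(c) = -57/8 + c (g(c) = -7 + (c - ⅛) = -7 + (-⅛ + c) = -57/8 + c)
w(l) = -209/8 (w(l) = (-57/8 - 1) - 1*18 = -65/8 - 18 = -209/8)
B(N) = 3 (B(N) = 3 - (N - N) = 3 - 1*0 = 3 + 0 = 3)
(x + w(t))*B(-29) = (750 - 209/8)*3 = (5791/8)*3 = 17373/8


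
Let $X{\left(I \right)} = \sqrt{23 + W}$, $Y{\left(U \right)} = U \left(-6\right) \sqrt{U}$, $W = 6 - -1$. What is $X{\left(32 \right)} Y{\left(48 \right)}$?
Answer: $- 3456 \sqrt{10} \approx -10929.0$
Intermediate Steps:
$W = 7$ ($W = 6 + 1 = 7$)
$Y{\left(U \right)} = - 6 U^{\frac{3}{2}}$ ($Y{\left(U \right)} = - 6 U \sqrt{U} = - 6 U^{\frac{3}{2}}$)
$X{\left(I \right)} = \sqrt{30}$ ($X{\left(I \right)} = \sqrt{23 + 7} = \sqrt{30}$)
$X{\left(32 \right)} Y{\left(48 \right)} = \sqrt{30} \left(- 6 \cdot 48^{\frac{3}{2}}\right) = \sqrt{30} \left(- 6 \cdot 192 \sqrt{3}\right) = \sqrt{30} \left(- 1152 \sqrt{3}\right) = - 3456 \sqrt{10}$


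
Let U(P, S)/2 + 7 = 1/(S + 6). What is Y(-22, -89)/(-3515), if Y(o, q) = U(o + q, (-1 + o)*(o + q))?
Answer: 35824/8994885 ≈ 0.0039827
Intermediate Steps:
U(P, S) = -14 + 2/(6 + S) (U(P, S) = -14 + 2/(S + 6) = -14 + 2/(6 + S))
Y(o, q) = 2*(-41 - 7*(-1 + o)*(o + q))/(6 + (-1 + o)*(o + q))
Y(-22, -89)/(-3515) = (2*(-41 - 7*(-22)² + 7*(-22) + 7*(-89) - 7*(-22)*(-89))/(6 + (-22)² - 1*(-22) - 1*(-89) - 22*(-89)))/(-3515) = (2*(-41 - 7*484 - 154 - 623 - 13706)/(6 + 484 + 22 + 89 + 1958))*(-1/3515) = (2*(-41 - 3388 - 154 - 623 - 13706)/2559)*(-1/3515) = (2*(1/2559)*(-17912))*(-1/3515) = -35824/2559*(-1/3515) = 35824/8994885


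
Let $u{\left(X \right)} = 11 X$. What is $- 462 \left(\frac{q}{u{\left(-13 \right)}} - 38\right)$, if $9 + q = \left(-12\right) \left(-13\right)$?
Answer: $\frac{234402}{13} \approx 18031.0$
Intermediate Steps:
$q = 147$ ($q = -9 - -156 = -9 + 156 = 147$)
$- 462 \left(\frac{q}{u{\left(-13 \right)}} - 38\right) = - 462 \left(\frac{147}{11 \left(-13\right)} - 38\right) = - 462 \left(\frac{147}{-143} - 38\right) = - 462 \left(147 \left(- \frac{1}{143}\right) - 38\right) = - 462 \left(- \frac{147}{143} - 38\right) = \left(-462\right) \left(- \frac{5581}{143}\right) = \frac{234402}{13}$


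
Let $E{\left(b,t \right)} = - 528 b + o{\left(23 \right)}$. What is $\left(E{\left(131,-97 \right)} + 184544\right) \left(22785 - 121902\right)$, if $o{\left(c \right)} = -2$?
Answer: $-11435524758$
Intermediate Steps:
$E{\left(b,t \right)} = -2 - 528 b$ ($E{\left(b,t \right)} = - 528 b - 2 = -2 - 528 b$)
$\left(E{\left(131,-97 \right)} + 184544\right) \left(22785 - 121902\right) = \left(\left(-2 - 69168\right) + 184544\right) \left(22785 - 121902\right) = \left(\left(-2 - 69168\right) + 184544\right) \left(-99117\right) = \left(-69170 + 184544\right) \left(-99117\right) = 115374 \left(-99117\right) = -11435524758$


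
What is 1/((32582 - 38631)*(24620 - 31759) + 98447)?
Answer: 1/43282258 ≈ 2.3104e-8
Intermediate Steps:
1/((32582 - 38631)*(24620 - 31759) + 98447) = 1/(-6049*(-7139) + 98447) = 1/(43183811 + 98447) = 1/43282258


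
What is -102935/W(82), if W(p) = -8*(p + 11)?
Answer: 102935/744 ≈ 138.35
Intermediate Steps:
W(p) = -88 - 8*p (W(p) = -8*(11 + p) = -88 - 8*p)
-102935/W(82) = -102935/(-88 - 8*82) = -102935/(-88 - 656) = -102935/(-744) = -102935*(-1/744) = 102935/744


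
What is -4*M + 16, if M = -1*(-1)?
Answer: 12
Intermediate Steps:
M = 1
-4*M + 16 = -4*1 + 16 = -4 + 16 = 12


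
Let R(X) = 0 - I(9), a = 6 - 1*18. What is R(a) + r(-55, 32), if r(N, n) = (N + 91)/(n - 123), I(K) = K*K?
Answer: -7407/91 ≈ -81.396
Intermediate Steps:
I(K) = K**2
a = -12 (a = 6 - 18 = -12)
r(N, n) = (91 + N)/(-123 + n)
R(X) = -81 (R(X) = 0 - 1*9**2 = 0 - 1*81 = 0 - 81 = -81)
R(a) + r(-55, 32) = -81 + (91 - 55)/(-123 + 32) = -81 + 36/(-91) = -81 - 1/91*36 = -81 - 36/91 = -7407/91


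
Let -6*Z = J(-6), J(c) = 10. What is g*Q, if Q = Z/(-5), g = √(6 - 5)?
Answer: ⅓ ≈ 0.33333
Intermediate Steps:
Z = -5/3 (Z = -⅙*10 = -5/3 ≈ -1.6667)
g = 1 (g = √1 = 1)
Q = ⅓ (Q = -5/3/(-5) = -5/3*(-⅕) = ⅓ ≈ 0.33333)
g*Q = 1*(⅓) = ⅓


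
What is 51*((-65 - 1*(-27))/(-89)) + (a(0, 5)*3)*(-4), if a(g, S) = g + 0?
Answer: 1938/89 ≈ 21.775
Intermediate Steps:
a(g, S) = g
51*((-65 - 1*(-27))/(-89)) + (a(0, 5)*3)*(-4) = 51*((-65 - 1*(-27))/(-89)) + (0*3)*(-4) = 51*((-65 + 27)*(-1/89)) + 0*(-4) = 51*(-38*(-1/89)) + 0 = 51*(38/89) + 0 = 1938/89 + 0 = 1938/89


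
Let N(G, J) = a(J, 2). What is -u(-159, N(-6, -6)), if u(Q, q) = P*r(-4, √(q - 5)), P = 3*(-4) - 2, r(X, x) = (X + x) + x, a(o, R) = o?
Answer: -56 + 28*I*√11 ≈ -56.0 + 92.865*I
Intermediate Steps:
N(G, J) = J
r(X, x) = X + 2*x
P = -14 (P = -12 - 2 = -14)
u(Q, q) = 56 - 28*√(-5 + q) (u(Q, q) = -14*(-4 + 2*√(q - 5)) = -14*(-4 + 2*√(-5 + q)) = 56 - 28*√(-5 + q))
-u(-159, N(-6, -6)) = -(56 - 28*√(-5 - 6)) = -(56 - 28*I*√11) = -56 + 28*I*√11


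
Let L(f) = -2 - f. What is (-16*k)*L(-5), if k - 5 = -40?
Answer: 1680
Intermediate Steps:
k = -35 (k = 5 - 40 = -35)
(-16*k)*L(-5) = (-16*(-35))*(-2 - 1*(-5)) = 560*(-2 + 5) = 560*3 = 1680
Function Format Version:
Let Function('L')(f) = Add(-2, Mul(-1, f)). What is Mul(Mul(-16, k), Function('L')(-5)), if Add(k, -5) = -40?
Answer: 1680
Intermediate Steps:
k = -35 (k = Add(5, -40) = -35)
Mul(Mul(-16, k), Function('L')(-5)) = Mul(Mul(-16, -35), Add(-2, Mul(-1, -5))) = Mul(560, Add(-2, 5)) = Mul(560, 3) = 1680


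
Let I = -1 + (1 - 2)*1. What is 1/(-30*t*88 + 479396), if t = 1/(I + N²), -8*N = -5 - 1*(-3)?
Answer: 31/14903516 ≈ 2.0800e-6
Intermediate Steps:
N = ¼ (N = -(-5 - 1*(-3))/8 = -(-5 + 3)/8 = -⅛*(-2) = ¼ ≈ 0.25000)
I = -2 (I = -1 - 1*1 = -1 - 1 = -2)
t = -16/31 (t = 1/(-2 + (¼)²) = 1/(-2 + 1/16) = 1/(-31/16) = -16/31 ≈ -0.51613)
1/(-30*t*88 + 479396) = 1/(-30*(-16/31)*88 + 479396) = 1/((480/31)*88 + 479396) = 1/(42240/31 + 479396) = 1/(14903516/31) = 31/14903516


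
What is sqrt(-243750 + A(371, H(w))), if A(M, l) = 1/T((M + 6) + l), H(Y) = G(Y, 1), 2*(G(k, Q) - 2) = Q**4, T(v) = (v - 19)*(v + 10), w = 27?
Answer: I*sqrt(76893577866247114)/561659 ≈ 493.71*I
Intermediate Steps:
T(v) = (-19 + v)*(10 + v)
G(k, Q) = 2 + Q**4/2
H(Y) = 5/2 (H(Y) = 2 + (1/2)*1**4 = 2 + (1/2)*1 = 2 + 1/2 = 5/2)
A(M, l) = 1/(-244 + (6 + M + l)**2 - 9*M - 9*l) (A(M, l) = 1/(-190 + ((M + 6) + l)**2 - 9*((M + 6) + l)) = 1/(-190 + ((6 + M) + l)**2 - 9*((6 + M) + l)) = 1/(-190 + (6 + M + l)**2 - 9*(6 + M + l)) = 1/(-190 + (6 + M + l)**2 + (-54 - 9*M - 9*l)) = 1/(-244 + (6 + M + l)**2 - 9*M - 9*l))
sqrt(-243750 + A(371, H(w))) = sqrt(-243750 - 1/(244 - (6 + 371 + 5/2)**2 + 9*371 + 9*(5/2))) = sqrt(-243750 - 1/(244 - (759/2)**2 + 3339 + 45/2)) = sqrt(-243750 - 1/(244 - 1*576081/4 + 3339 + 45/2)) = sqrt(-243750 - 1/(244 - 576081/4 + 3339 + 45/2)) = sqrt(-243750 - 1/(-561659/4)) = sqrt(-243750 - 1*(-4/561659)) = sqrt(-243750 + 4/561659) = sqrt(-136904381246/561659) = I*sqrt(76893577866247114)/561659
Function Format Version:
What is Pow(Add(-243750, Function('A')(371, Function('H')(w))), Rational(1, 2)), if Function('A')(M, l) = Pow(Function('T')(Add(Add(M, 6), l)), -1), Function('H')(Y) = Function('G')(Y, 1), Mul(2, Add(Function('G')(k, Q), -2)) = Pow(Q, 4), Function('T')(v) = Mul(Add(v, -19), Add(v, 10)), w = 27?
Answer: Mul(Rational(1, 561659), I, Pow(76893577866247114, Rational(1, 2))) ≈ Mul(493.71, I)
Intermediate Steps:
Function('T')(v) = Mul(Add(-19, v), Add(10, v))
Function('G')(k, Q) = Add(2, Mul(Rational(1, 2), Pow(Q, 4)))
Function('H')(Y) = Rational(5, 2) (Function('H')(Y) = Add(2, Mul(Rational(1, 2), Pow(1, 4))) = Add(2, Mul(Rational(1, 2), 1)) = Add(2, Rational(1, 2)) = Rational(5, 2))
Function('A')(M, l) = Pow(Add(-244, Pow(Add(6, M, l), 2), Mul(-9, M), Mul(-9, l)), -1) (Function('A')(M, l) = Pow(Add(-190, Pow(Add(Add(M, 6), l), 2), Mul(-9, Add(Add(M, 6), l))), -1) = Pow(Add(-190, Pow(Add(Add(6, M), l), 2), Mul(-9, Add(Add(6, M), l))), -1) = Pow(Add(-190, Pow(Add(6, M, l), 2), Mul(-9, Add(6, M, l))), -1) = Pow(Add(-190, Pow(Add(6, M, l), 2), Add(-54, Mul(-9, M), Mul(-9, l))), -1) = Pow(Add(-244, Pow(Add(6, M, l), 2), Mul(-9, M), Mul(-9, l)), -1))
Pow(Add(-243750, Function('A')(371, Function('H')(w))), Rational(1, 2)) = Pow(Add(-243750, Mul(-1, Pow(Add(244, Mul(-1, Pow(Add(6, 371, Rational(5, 2)), 2)), Mul(9, 371), Mul(9, Rational(5, 2))), -1))), Rational(1, 2)) = Pow(Add(-243750, Mul(-1, Pow(Add(244, Mul(-1, Pow(Rational(759, 2), 2)), 3339, Rational(45, 2)), -1))), Rational(1, 2)) = Pow(Add(-243750, Mul(-1, Pow(Add(244, Mul(-1, Rational(576081, 4)), 3339, Rational(45, 2)), -1))), Rational(1, 2)) = Pow(Add(-243750, Mul(-1, Pow(Add(244, Rational(-576081, 4), 3339, Rational(45, 2)), -1))), Rational(1, 2)) = Pow(Add(-243750, Mul(-1, Pow(Rational(-561659, 4), -1))), Rational(1, 2)) = Pow(Add(-243750, Mul(-1, Rational(-4, 561659))), Rational(1, 2)) = Pow(Add(-243750, Rational(4, 561659)), Rational(1, 2)) = Pow(Rational(-136904381246, 561659), Rational(1, 2)) = Mul(Rational(1, 561659), I, Pow(76893577866247114, Rational(1, 2)))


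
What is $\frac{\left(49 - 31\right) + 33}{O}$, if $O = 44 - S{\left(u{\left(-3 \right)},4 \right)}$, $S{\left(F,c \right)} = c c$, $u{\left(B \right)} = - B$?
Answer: $\frac{51}{28} \approx 1.8214$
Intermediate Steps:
$S{\left(F,c \right)} = c^{2}$
$O = 28$ ($O = 44 - 4^{2} = 44 - 16 = 28$)
$\frac{\left(49 - 31\right) + 33}{O} = \frac{\left(49 - 31\right) + 33}{28} = \frac{18 + 33}{28} = \frac{1}{28} \cdot 51 = \frac{51}{28}$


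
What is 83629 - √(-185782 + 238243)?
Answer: 83629 - 3*√5829 ≈ 83400.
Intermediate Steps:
83629 - √(-185782 + 238243) = 83629 - √52461 = 83629 - 3*√5829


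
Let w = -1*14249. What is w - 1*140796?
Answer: -155045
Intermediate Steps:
w = -14249
w - 1*140796 = -14249 - 1*140796 = -14249 - 140796 = -155045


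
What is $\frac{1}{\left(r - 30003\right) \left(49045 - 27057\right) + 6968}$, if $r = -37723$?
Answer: $- \frac{1}{1489152320} \approx -6.7152 \cdot 10^{-10}$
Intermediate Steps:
$\frac{1}{\left(r - 30003\right) \left(49045 - 27057\right) + 6968} = \frac{1}{\left(-37723 - 30003\right) \left(49045 - 27057\right) + 6968} = \frac{1}{\left(-67726\right) 21988 + 6968} = \frac{1}{-1489159288 + 6968} = \frac{1}{-1489152320} = - \frac{1}{1489152320}$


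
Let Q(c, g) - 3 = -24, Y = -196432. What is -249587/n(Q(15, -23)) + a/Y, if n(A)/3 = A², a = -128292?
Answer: -12214285817/64969884 ≈ -188.00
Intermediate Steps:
Q(c, g) = -21 (Q(c, g) = 3 - 24 = -21)
n(A) = 3*A²
-249587/n(Q(15, -23)) + a/Y = -249587/(3*(-21)²) - 128292/(-196432) = -249587/(3*441) - 128292*(-1/196432) = -249587/1323 + 32073/49108 = -12214285817/64969884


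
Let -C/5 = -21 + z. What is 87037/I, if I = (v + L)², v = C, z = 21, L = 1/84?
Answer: 614133072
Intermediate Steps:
L = 1/84 ≈ 0.011905
C = 0 (C = -5*(-21 + 21) = -5*0 = 0)
v = 0
I = 1/7056 (I = (0 + 1/84)² = (1/84)² = 1/7056 ≈ 0.00014172)
87037/I = 87037/(1/7056) = 87037*7056 = 614133072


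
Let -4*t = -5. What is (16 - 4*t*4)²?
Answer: 16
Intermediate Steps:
t = 5/4 (t = -¼*(-5) = 5/4 ≈ 1.2500)
(16 - 4*t*4)² = (16 - 4*5/4*4)² = (16 - 5*4)² = (16 - 20)² = (-4)² = 16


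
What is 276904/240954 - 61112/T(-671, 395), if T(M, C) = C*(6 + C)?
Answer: 14567514116/19082954415 ≈ 0.76338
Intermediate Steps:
276904/240954 - 61112/T(-671, 395) = 276904/240954 - 61112*1/(395*(6 + 395)) = 276904*(1/240954) - 61112/(395*401) = 138452/120477 - 61112/158395 = 14567514116/19082954415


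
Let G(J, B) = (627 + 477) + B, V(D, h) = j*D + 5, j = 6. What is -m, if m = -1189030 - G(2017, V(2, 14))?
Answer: 1190151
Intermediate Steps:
V(D, h) = 5 + 6*D (V(D, h) = 6*D + 5 = 5 + 6*D)
G(J, B) = 1104 + B
m = -1190151 (m = -1189030 - (1104 + (5 + 6*2)) = -1189030 - (1104 + (5 + 12)) = -1189030 - (1104 + 17) = -1189030 - 1*1121 = -1189030 - 1121 = -1190151)
-m = -1*(-1190151) = 1190151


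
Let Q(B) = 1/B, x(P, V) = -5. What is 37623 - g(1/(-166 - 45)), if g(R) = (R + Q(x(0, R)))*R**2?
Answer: 1767139330281/46969655 ≈ 37623.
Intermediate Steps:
g(R) = R**2*(-1/5 + R) (g(R) = (R + 1/(-5))*R**2 = (R - 1/5)*R**2 = (-1/5 + R)*R**2 = R**2*(-1/5 + R))
37623 - g(1/(-166 - 45)) = 37623 - (1/(-166 - 45))**2*(-1/5 + 1/(-166 - 45)) = 37623 - (1/(-211))**2*(-1/5 + 1/(-211)) = 37623 - (-1/211)**2*(-1/5 - 1/211) = 37623 - (-216)/(44521*1055) = 37623 - 1*(-216/46969655) = 37623 + 216/46969655 = 1767139330281/46969655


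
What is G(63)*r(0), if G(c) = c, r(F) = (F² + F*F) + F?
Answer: 0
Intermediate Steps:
r(F) = F + 2*F² (r(F) = (F² + F²) + F = 2*F² + F = F + 2*F²)
G(63)*r(0) = 63*(0*(1 + 2*0)) = 63*(0*(1 + 0)) = 63*(0*1) = 63*0 = 0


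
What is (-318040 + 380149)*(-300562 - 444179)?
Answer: -46255118769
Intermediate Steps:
(-318040 + 380149)*(-300562 - 444179) = 62109*(-744741) = -46255118769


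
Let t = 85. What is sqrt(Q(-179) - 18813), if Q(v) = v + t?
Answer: I*sqrt(18907) ≈ 137.5*I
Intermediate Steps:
Q(v) = 85 + v (Q(v) = v + 85 = 85 + v)
sqrt(Q(-179) - 18813) = sqrt((85 - 179) - 18813) = sqrt(-94 - 18813) = sqrt(-18907) = I*sqrt(18907)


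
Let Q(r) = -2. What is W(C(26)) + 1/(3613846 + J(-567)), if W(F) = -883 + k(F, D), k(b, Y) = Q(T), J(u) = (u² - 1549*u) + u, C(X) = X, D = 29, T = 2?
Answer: -4259550134/4813051 ≈ -885.00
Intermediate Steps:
J(u) = u² - 1548*u
k(b, Y) = -2
W(F) = -885 (W(F) = -883 - 2 = -885)
W(C(26)) + 1/(3613846 + J(-567)) = -885 + 1/(3613846 - 567*(-1548 - 567)) = -885 + 1/(3613846 - 567*(-2115)) = -885 + 1/(3613846 + 1199205) = -885 + 1/4813051 = -4259550134/4813051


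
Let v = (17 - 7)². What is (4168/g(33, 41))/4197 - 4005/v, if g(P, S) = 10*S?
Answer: -137825341/3441540 ≈ -40.048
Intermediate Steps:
v = 100 (v = 10² = 100)
(4168/g(33, 41))/4197 - 4005/v = (4168/((10*41)))/4197 - 4005/100 = (4168/410)*(1/4197) - 4005*1/100 = (4168*(1/410))*(1/4197) - 801/20 = (2084/205)*(1/4197) - 801/20 = 2084/860385 - 801/20 = -137825341/3441540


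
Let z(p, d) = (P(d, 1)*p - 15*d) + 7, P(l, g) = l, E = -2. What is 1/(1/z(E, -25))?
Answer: 432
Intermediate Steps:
z(p, d) = 7 - 15*d + d*p (z(p, d) = (d*p - 15*d) + 7 = (-15*d + d*p) + 7 = 7 - 15*d + d*p)
1/(1/z(E, -25)) = 1/(1/(7 - 15*(-25) - 25*(-2))) = 1/(1/(7 + 375 + 50)) = 1/(1/432) = 432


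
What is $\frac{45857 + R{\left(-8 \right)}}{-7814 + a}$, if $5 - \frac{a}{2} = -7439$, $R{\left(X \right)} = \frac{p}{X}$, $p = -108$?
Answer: $\frac{91741}{14148} \approx 6.4844$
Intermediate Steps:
$R{\left(X \right)} = - \frac{108}{X}$
$a = 14888$ ($a = 10 - -14878 = 10 + 14878 = 14888$)
$\frac{45857 + R{\left(-8 \right)}}{-7814 + a} = \frac{45857 - \frac{108}{-8}}{-7814 + 14888} = \frac{45857 - - \frac{27}{2}}{7074} = \left(45857 + \frac{27}{2}\right) \frac{1}{7074} = \frac{91741}{2} \cdot \frac{1}{7074} = \frac{91741}{14148}$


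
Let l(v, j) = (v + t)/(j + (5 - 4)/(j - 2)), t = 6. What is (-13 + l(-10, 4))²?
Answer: 15625/81 ≈ 192.90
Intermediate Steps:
l(v, j) = (6 + v)/(j + 1/(-2 + j)) (l(v, j) = (v + 6)/(j + (5 - 4)/(j - 2)) = (6 + v)/(j + 1/(-2 + j)))
(-13 + l(-10, 4))² = (-13 + (-12 - 2*(-10) + 6*4 + 4*(-10))/(1 + 4² - 2*4))² = (-13 + (-12 + 20 + 24 - 40)/(1 + 16 - 8))² = (-13 - 8/9)² = (-125/9)² = 15625/81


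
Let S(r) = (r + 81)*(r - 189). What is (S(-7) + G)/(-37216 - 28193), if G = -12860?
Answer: 27364/65409 ≈ 0.41835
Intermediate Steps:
S(r) = (-189 + r)*(81 + r) (S(r) = (81 + r)*(-189 + r) = (-189 + r)*(81 + r))
(S(-7) + G)/(-37216 - 28193) = ((-15309 + (-7)² - 108*(-7)) - 12860)/(-37216 - 28193) = ((-15309 + 49 + 756) - 12860)/(-65409) = (-14504 - 12860)*(-1/65409) = -27364*(-1/65409) = 27364/65409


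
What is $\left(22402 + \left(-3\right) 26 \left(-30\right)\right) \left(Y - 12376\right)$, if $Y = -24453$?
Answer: $-911223118$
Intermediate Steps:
$\left(22402 + \left(-3\right) 26 \left(-30\right)\right) \left(Y - 12376\right) = \left(22402 + \left(-3\right) 26 \left(-30\right)\right) \left(-24453 - 12376\right) = \left(22402 - -2340\right) \left(-36829\right) = \left(22402 + 2340\right) \left(-36829\right) = 24742 \left(-36829\right) = -911223118$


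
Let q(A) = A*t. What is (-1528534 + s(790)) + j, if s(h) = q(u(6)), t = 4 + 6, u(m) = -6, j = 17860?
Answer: -1510734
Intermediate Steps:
t = 10
q(A) = 10*A (q(A) = A*10 = 10*A)
s(h) = -60 (s(h) = 10*(-6) = -60)
(-1528534 + s(790)) + j = (-1528534 - 60) + 17860 = -1528594 + 17860 = -1510734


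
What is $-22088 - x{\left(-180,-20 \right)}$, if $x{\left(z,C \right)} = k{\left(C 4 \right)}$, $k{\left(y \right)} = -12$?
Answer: $-22076$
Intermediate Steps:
$x{\left(z,C \right)} = -12$
$-22088 - x{\left(-180,-20 \right)} = -22088 - -12 = -22088 + 12 = -22076$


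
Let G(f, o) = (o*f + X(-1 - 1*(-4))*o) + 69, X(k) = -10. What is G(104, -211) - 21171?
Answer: -40936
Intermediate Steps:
G(f, o) = 69 - 10*o + f*o (G(f, o) = (o*f - 10*o) + 69 = (f*o - 10*o) + 69 = (-10*o + f*o) + 69 = 69 - 10*o + f*o)
G(104, -211) - 21171 = (69 - 10*(-211) + 104*(-211)) - 21171 = (69 + 2110 - 21944) - 21171 = -19765 - 21171 = -40936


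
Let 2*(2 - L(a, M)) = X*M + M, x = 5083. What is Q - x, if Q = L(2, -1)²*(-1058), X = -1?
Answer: -9315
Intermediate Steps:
L(a, M) = 2 (L(a, M) = 2 - (-M + M)/2 = 2 - ½*0 = 2 + 0 = 2)
Q = -4232 (Q = 2²*(-1058) = 4*(-1058) = -4232)
Q - x = -4232 - 1*5083 = -4232 - 5083 = -9315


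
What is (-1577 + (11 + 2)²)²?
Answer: 1982464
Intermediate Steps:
(-1577 + (11 + 2)²)² = (-1577 + 13²)² = (-1577 + 169)² = (-1408)² = 1982464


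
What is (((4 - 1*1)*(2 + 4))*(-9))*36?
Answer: -5832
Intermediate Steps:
(((4 - 1*1)*(2 + 4))*(-9))*36 = (((4 - 1)*6)*(-9))*36 = ((3*6)*(-9))*36 = (18*(-9))*36 = -162*36 = -5832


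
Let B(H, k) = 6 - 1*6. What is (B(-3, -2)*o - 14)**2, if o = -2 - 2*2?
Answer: 196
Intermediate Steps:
B(H, k) = 0 (B(H, k) = 6 - 6 = 0)
o = -6 (o = -2 - 4 = -6)
(B(-3, -2)*o - 14)**2 = (0*(-6) - 14)**2 = (0 - 14)**2 = (-14)**2 = 196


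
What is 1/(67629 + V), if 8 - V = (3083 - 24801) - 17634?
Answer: 1/106989 ≈ 9.3468e-6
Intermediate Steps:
V = 39360 (V = 8 - ((3083 - 24801) - 17634) = 8 - (-21718 - 17634) = 8 - 1*(-39352) = 8 + 39352 = 39360)
1/(67629 + V) = 1/(67629 + 39360) = 1/106989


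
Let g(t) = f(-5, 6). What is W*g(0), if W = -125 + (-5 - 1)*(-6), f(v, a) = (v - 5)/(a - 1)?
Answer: 178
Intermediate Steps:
f(v, a) = (-5 + v)/(-1 + a)
g(t) = -2 (g(t) = (-5 - 5)/(-1 + 6) = -10/5 = (⅕)*(-10) = -2)
W = -89 (W = -125 - 6*(-6) = -125 + 36 = -89)
W*g(0) = -89*(-2) = 178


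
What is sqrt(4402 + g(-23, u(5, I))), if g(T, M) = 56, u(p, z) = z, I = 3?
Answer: sqrt(4458) ≈ 66.768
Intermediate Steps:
sqrt(4402 + g(-23, u(5, I))) = sqrt(4402 + 56) = sqrt(4458)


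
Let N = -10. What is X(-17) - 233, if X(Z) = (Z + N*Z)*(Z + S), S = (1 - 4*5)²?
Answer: 52399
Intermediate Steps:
S = 361 (S = (1 - 20)² = (-19)² = 361)
X(Z) = -9*Z*(361 + Z) (X(Z) = (Z - 10*Z)*(Z + 361) = (-9*Z)*(361 + Z) = -9*Z*(361 + Z))
X(-17) - 233 = -9*(-17)*(361 - 17) - 233 = -9*(-17)*344 - 233 = 52632 - 233 = 52399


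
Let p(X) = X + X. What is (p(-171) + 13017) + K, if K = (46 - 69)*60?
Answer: 11295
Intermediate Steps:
K = -1380 (K = -23*60 = -1380)
p(X) = 2*X
(p(-171) + 13017) + K = (2*(-171) + 13017) - 1380 = (-342 + 13017) - 1380 = 12675 - 1380 = 11295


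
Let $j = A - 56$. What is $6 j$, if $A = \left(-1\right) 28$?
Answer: $-504$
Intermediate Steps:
$A = -28$
$j = -84$ ($j = -28 - 56 = -84$)
$6 j = 6 \left(-84\right) = -504$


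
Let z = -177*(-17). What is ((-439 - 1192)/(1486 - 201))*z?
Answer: -4907679/1285 ≈ -3819.2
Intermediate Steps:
z = 3009
((-439 - 1192)/(1486 - 201))*z = ((-439 - 1192)/(1486 - 201))*3009 = -1631/1285*3009 = -4907679/1285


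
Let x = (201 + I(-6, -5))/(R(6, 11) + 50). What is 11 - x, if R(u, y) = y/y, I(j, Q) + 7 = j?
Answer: 373/51 ≈ 7.3137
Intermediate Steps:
I(j, Q) = -7 + j
R(u, y) = 1
x = 188/51 (x = (201 + (-7 - 6))/(1 + 50) = (201 - 13)/51 = 188*(1/51) = 188/51 ≈ 3.6863)
11 - x = 11 - 1*188/51 = 11 - 188/51 = 373/51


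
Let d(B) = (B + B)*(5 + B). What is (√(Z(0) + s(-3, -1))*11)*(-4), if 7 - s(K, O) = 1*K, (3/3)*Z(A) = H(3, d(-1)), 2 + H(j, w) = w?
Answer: 0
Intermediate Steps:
d(B) = 2*B*(5 + B) (d(B) = (2*B)*(5 + B) = 2*B*(5 + B))
H(j, w) = -2 + w
Z(A) = -10 (Z(A) = -2 + 2*(-1)*(5 - 1) = -2 + 2*(-1)*4 = -2 - 8 = -10)
s(K, O) = 7 - K
(√(Z(0) + s(-3, -1))*11)*(-4) = (√(-10 + (7 - 1*(-3)))*11)*(-4) = (√(-10 + (7 + 3))*11)*(-4) = (√(-10 + 10)*11)*(-4) = (√0*11)*(-4) = (0*11)*(-4) = 0*(-4) = 0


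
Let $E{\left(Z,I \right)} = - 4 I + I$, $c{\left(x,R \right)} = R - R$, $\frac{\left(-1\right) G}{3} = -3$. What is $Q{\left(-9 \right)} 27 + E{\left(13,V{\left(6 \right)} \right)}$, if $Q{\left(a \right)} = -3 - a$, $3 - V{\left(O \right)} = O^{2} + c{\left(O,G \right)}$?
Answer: $261$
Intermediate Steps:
$G = 9$ ($G = \left(-3\right) \left(-3\right) = 9$)
$c{\left(x,R \right)} = 0$
$V{\left(O \right)} = 3 - O^{2}$ ($V{\left(O \right)} = 3 - \left(O^{2} + 0\right) = 3 - O^{2}$)
$E{\left(Z,I \right)} = - 3 I$
$Q{\left(-9 \right)} 27 + E{\left(13,V{\left(6 \right)} \right)} = \left(-3 - -9\right) 27 - 3 \left(3 - 6^{2}\right) = \left(-3 + 9\right) 27 - 3 \left(3 - 36\right) = 6 \cdot 27 - 3 \left(3 - 36\right) = 162 - -99 = 162 + 99 = 261$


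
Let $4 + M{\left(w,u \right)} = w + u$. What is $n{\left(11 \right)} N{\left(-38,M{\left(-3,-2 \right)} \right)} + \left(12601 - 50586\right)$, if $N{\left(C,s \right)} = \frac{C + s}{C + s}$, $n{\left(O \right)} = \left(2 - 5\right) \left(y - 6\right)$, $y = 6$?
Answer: $-37985$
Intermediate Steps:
$n{\left(O \right)} = 0$ ($n{\left(O \right)} = \left(2 - 5\right) \left(6 - 6\right) = \left(-3\right) 0 = 0$)
$M{\left(w,u \right)} = -4 + u + w$ ($M{\left(w,u \right)} = -4 + \left(w + u\right) = -4 + \left(u + w\right) = -4 + u + w$)
$N{\left(C,s \right)} = 1$
$n{\left(11 \right)} N{\left(-38,M{\left(-3,-2 \right)} \right)} + \left(12601 - 50586\right) = 0 \cdot 1 + \left(12601 - 50586\right) = 0 - 37985 = -37985$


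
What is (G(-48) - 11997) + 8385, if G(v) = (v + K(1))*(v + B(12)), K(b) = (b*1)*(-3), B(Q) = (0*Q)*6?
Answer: -1164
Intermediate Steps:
B(Q) = 0 (B(Q) = 0*6 = 0)
K(b) = -3*b (K(b) = b*(-3) = -3*b)
G(v) = v*(-3 + v) (G(v) = (v - 3*1)*(v + 0) = (v - 3)*v = (-3 + v)*v = v*(-3 + v))
(G(-48) - 11997) + 8385 = (-48*(-3 - 48) - 11997) + 8385 = (-48*(-51) - 11997) + 8385 = (2448 - 11997) + 8385 = -9549 + 8385 = -1164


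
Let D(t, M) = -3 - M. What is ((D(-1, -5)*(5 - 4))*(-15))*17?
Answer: -510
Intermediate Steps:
((D(-1, -5)*(5 - 4))*(-15))*17 = (((-3 - 1*(-5))*(5 - 4))*(-15))*17 = (((-3 + 5)*1)*(-15))*17 = ((2*1)*(-15))*17 = (2*(-15))*17 = -30*17 = -510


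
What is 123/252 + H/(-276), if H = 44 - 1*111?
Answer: 353/483 ≈ 0.73085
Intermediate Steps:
H = -67 (H = 44 - 111 = -67)
123/252 + H/(-276) = 123/252 - 67/(-276) = 123*(1/252) - 67*(-1/276) = 41/84 + 67/276 = 353/483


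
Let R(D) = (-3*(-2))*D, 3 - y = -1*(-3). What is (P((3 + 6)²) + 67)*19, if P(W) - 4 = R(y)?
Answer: 1349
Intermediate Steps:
y = 0 (y = 3 - (-1)*(-3) = 3 - 1*3 = 3 - 3 = 0)
R(D) = 6*D
P(W) = 4 (P(W) = 4 + 6*0 = 4 + 0 = 4)
(P((3 + 6)²) + 67)*19 = (4 + 67)*19 = 71*19 = 1349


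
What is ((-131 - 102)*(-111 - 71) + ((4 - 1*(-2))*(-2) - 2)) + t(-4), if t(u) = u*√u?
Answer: 42392 - 8*I ≈ 42392.0 - 8.0*I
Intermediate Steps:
t(u) = u^(3/2)
((-131 - 102)*(-111 - 71) + ((4 - 1*(-2))*(-2) - 2)) + t(-4) = ((-131 - 102)*(-111 - 71) + ((4 - 1*(-2))*(-2) - 2)) + (-4)^(3/2) = (-233*(-182) + ((4 + 2)*(-2) - 2)) - 8*I = (42406 + (6*(-2) - 2)) - 8*I = (42406 + (-12 - 2)) - 8*I = (42406 - 14) - 8*I = 42392 - 8*I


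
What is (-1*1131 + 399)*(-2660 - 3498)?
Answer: 4507656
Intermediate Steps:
(-1*1131 + 399)*(-2660 - 3498) = (-1131 + 399)*(-6158) = -732*(-6158) = 4507656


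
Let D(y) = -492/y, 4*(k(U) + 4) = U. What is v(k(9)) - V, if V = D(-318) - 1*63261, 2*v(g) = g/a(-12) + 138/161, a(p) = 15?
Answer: 2816327323/44520 ≈ 63260.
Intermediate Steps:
k(U) = -4 + U/4
v(g) = 3/7 + g/30 (v(g) = (g/15 + 138/161)/2 = (g*(1/15) + 138*(1/161))/2 = (g/15 + 6/7)/2 = (6/7 + g/15)/2 = 3/7 + g/30)
V = -3352751/53 (V = -492/(-318) - 1*63261 = -492*(-1/318) - 63261 = 82/53 - 63261 = -3352751/53 ≈ -63259.)
v(k(9)) - V = (3/7 + (-4 + (1/4)*9)/30) - 1*(-3352751/53) = (3/7 + (-4 + 9/4)/30) + 3352751/53 = (3/7 + (1/30)*(-7/4)) + 3352751/53 = (3/7 - 7/120) + 3352751/53 = 311/840 + 3352751/53 = 2816327323/44520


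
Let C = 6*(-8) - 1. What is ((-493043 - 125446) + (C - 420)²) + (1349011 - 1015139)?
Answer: -64656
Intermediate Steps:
C = -49 (C = -48 - 1 = -49)
((-493043 - 125446) + (C - 420)²) + (1349011 - 1015139) = ((-493043 - 125446) + (-49 - 420)²) + (1349011 - 1015139) = (-618489 + (-469)²) + 333872 = (-618489 + 219961) + 333872 = -398528 + 333872 = -64656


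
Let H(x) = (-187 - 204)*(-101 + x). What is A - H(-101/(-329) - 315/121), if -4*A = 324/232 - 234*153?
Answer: -290358100661/9235688 ≈ -31439.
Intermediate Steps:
H(x) = 39491 - 391*x (H(x) = -391*(-101 + x) = 39491 - 391*x)
A = 2076435/232 (A = -(324/232 - 234*153)/4 = -(324*(1/232) - 35802)/4 = -(81/58 - 35802)/4 = -¼*(-2076435/58) = 2076435/232 ≈ 8950.2)
A - H(-101/(-329) - 315/121) = 2076435/232 - (39491 - 391*(-101/(-329) - 315/121)) = 2076435/232 - (39491 - 391*(-101*(-1/329) - 315*1/121)) = 2076435/232 - (39491 - 391*(101/329 - 315/121)) = 2076435/232 - (39491 - 391*(-91414/39809)) = 2076435/232 - (39491 + 35742874/39809) = 2076435/232 - 1*1607840093/39809 = 2076435/232 - 1607840093/39809 = -290358100661/9235688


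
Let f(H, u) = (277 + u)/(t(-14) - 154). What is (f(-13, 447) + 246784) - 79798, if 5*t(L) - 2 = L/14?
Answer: 128408614/769 ≈ 1.6698e+5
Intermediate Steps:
t(L) = ⅖ + L/70 (t(L) = ⅖ + (L/14)/5 = ⅖ + L/70)
f(H, u) = -1385/769 - 5*u/769 (f(H, u) = (277 + u)/((⅖ + (1/70)*(-14)) - 154) = (277 + u)/((⅖ - ⅕) - 154) = (277 + u)/(⅕ - 154) = (277 + u)/(-769/5) = (277 + u)*(-5/769) = -1385/769 - 5*u/769)
(f(-13, 447) + 246784) - 79798 = ((-1385/769 - 5/769*447) + 246784) - 79798 = ((-1385/769 - 2235/769) + 246784) - 79798 = (-3620/769 + 246784) - 79798 = 189773276/769 - 79798 = 128408614/769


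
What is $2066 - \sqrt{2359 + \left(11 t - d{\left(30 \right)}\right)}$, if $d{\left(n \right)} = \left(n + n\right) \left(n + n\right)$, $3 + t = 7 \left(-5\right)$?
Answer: $2066 - i \sqrt{1659} \approx 2066.0 - 40.731 i$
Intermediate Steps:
$t = -38$ ($t = -3 + 7 \left(-5\right) = -3 - 35 = -38$)
$d{\left(n \right)} = 4 n^{2}$ ($d{\left(n \right)} = 2 n 2 n = 4 n^{2}$)
$2066 - \sqrt{2359 + \left(11 t - d{\left(30 \right)}\right)} = 2066 - \sqrt{2359 + \left(11 \left(-38\right) - 4 \cdot 30^{2}\right)} = 2066 - \sqrt{2359 - \left(418 + 4 \cdot 900\right)} = 2066 - \sqrt{2359 - 4018} = 2066 - \sqrt{-1659} = 2066 - i \sqrt{1659}$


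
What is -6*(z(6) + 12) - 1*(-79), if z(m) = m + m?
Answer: -65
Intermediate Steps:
z(m) = 2*m
-6*(z(6) + 12) - 1*(-79) = -6*(2*6 + 12) - 1*(-79) = -6*(12 + 12) + 79 = -6*24 + 79 = -144 + 79 = -65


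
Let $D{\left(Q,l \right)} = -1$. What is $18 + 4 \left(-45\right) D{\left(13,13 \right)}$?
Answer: $198$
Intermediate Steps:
$18 + 4 \left(-45\right) D{\left(13,13 \right)} = 18 + 4 \left(-45\right) \left(-1\right) = 18 - -180 = 18 + 180 = 198$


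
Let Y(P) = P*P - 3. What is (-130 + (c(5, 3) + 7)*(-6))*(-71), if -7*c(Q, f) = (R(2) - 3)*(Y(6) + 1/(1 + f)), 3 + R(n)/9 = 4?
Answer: 71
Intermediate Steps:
R(n) = 9 (R(n) = -27 + 9*4 = -27 + 36 = 9)
Y(P) = -3 + P² (Y(P) = P² - 3 = -3 + P²)
c(Q, f) = -198/7 - 6/(7*(1 + f)) (c(Q, f) = -(9 - 3)*((-3 + 6²) + 1/(1 + f))/7 = -6*((-3 + 36) + 1/(1 + f))/7 = -6*(33 + 1/(1 + f))/7 = -(198 + 6/(1 + f))/7 = -198/7 - 6/(7*(1 + f)))
(-130 + (c(5, 3) + 7)*(-6))*(-71) = (-130 + (6*(-34 - 33*3)/(7*(1 + 3)) + 7)*(-6))*(-71) = (-130 + ((6/7)*(-34 - 99)/4 + 7)*(-6))*(-71) = (-130 + ((6/7)*(¼)*(-133) + 7)*(-6))*(-71) = (-130 + (-57/2 + 7)*(-6))*(-71) = (-130 - 43/2*(-6))*(-71) = (-130 + 129)*(-71) = -1*(-71) = 71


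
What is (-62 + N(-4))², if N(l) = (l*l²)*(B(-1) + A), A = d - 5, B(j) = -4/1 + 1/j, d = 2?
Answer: 202500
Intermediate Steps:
B(j) = -4 + 1/j (B(j) = -4*1 + 1/j = -4 + 1/j)
A = -3 (A = 2 - 5 = -3)
N(l) = -8*l³ (N(l) = (l*l²)*((-4 + 1/(-1)) - 3) = l³*((-4 - 1) - 3) = l³*(-5 - 3) = l³*(-8) = -8*l³)
(-62 + N(-4))² = (-62 - 8*(-4)³)² = (-62 - 8*(-64))² = (-62 + 512)² = 450² = 202500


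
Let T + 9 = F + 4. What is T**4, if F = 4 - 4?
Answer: 625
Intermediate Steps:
F = 0
T = -5 (T = -9 + (0 + 4) = -9 + 4 = -5)
T**4 = (-5)**4 = 625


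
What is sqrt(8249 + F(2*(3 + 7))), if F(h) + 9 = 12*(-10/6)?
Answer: 2*sqrt(2055) ≈ 90.664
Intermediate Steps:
F(h) = -29 (F(h) = -9 + 12*(-10/6) = -9 + 12*(-10*1/6) = -9 + 12*(-5/3) = -9 - 20 = -29)
sqrt(8249 + F(2*(3 + 7))) = sqrt(8249 - 29) = sqrt(8220) = 2*sqrt(2055)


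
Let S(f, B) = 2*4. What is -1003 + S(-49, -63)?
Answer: -995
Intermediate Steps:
S(f, B) = 8
-1003 + S(-49, -63) = -1003 + 8 = -995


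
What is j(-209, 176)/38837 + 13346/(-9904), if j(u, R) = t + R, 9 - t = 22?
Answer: -258352125/192320824 ≈ -1.3433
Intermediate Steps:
t = -13 (t = 9 - 1*22 = 9 - 22 = -13)
j(u, R) = -13 + R
j(-209, 176)/38837 + 13346/(-9904) = (-13 + 176)/38837 + 13346/(-9904) = 163*(1/38837) + 13346*(-1/9904) = 163/38837 - 6673/4952 = -258352125/192320824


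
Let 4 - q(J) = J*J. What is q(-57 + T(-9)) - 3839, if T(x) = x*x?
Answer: -4411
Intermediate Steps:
T(x) = x²
q(J) = 4 - J² (q(J) = 4 - J*J = 4 - J²)
q(-57 + T(-9)) - 3839 = (4 - (-57 + (-9)²)²) - 3839 = (4 - (-57 + 81)²) - 3839 = (4 - 1*24²) - 3839 = (4 - 1*576) - 3839 = (4 - 576) - 3839 = -572 - 3839 = -4411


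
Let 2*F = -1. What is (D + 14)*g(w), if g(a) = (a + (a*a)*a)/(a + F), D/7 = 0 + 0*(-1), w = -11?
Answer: 37576/23 ≈ 1633.7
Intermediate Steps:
F = -½ (F = (½)*(-1) = -½ ≈ -0.50000)
D = 0 (D = 7*(0 + 0*(-1)) = 7*(0 + 0) = 7*0 = 0)
g(a) = (a + a³)/(-½ + a) (g(a) = (a + (a*a)*a)/(a - ½) = (a + a²*a)/(-½ + a) = (a + a³)/(-½ + a))
(D + 14)*g(w) = (0 + 14)*(2*(-11)*(1 + (-11)²)/(-1 + 2*(-11))) = 14*(2*(-11)*(1 + 121)/(-1 - 22)) = 14*(2*(-11)*122/(-23)) = 14*(2*(-11)*(-1/23)*122) = 14*(2684/23) = 37576/23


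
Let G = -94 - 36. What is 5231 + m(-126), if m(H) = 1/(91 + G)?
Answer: 204008/39 ≈ 5231.0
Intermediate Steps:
G = -130
m(H) = -1/39 (m(H) = 1/(91 - 130) = 1/(-39) = -1/39)
5231 + m(-126) = 5231 - 1/39 = 204008/39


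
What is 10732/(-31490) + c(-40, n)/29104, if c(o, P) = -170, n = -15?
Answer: -4672021/13477720 ≈ -0.34665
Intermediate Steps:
10732/(-31490) + c(-40, n)/29104 = 10732/(-31490) - 170/29104 = 10732*(-1/31490) - 170*1/29104 = -5366/15745 - 5/856 = -4672021/13477720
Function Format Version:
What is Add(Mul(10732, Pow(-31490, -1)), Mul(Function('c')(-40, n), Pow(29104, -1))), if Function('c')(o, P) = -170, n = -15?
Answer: Rational(-4672021, 13477720) ≈ -0.34665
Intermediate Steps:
Add(Mul(10732, Pow(-31490, -1)), Mul(Function('c')(-40, n), Pow(29104, -1))) = Add(Mul(10732, Pow(-31490, -1)), Mul(-170, Pow(29104, -1))) = Add(Mul(10732, Rational(-1, 31490)), Mul(-170, Rational(1, 29104))) = Add(Rational(-5366, 15745), Rational(-5, 856)) = Rational(-4672021, 13477720)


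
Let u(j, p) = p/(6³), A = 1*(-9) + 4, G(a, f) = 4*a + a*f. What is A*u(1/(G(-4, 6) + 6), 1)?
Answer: -5/216 ≈ -0.023148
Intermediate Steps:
A = -5 (A = -9 + 4 = -5)
u(j, p) = p/216
A*u(1/(G(-4, 6) + 6), 1) = -5/216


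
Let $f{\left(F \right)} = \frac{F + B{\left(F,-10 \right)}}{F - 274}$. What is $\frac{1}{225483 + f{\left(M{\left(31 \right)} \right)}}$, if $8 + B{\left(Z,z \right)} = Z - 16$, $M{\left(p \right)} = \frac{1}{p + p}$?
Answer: $\frac{16987}{3830281207} \approx 4.4349 \cdot 10^{-6}$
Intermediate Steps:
$M{\left(p \right)} = \frac{1}{2 p}$
$B{\left(Z,z \right)} = -24 + Z$ ($B{\left(Z,z \right)} = -8 + \left(Z - 16\right) = -8 + \left(-16 + Z\right) = -24 + Z$)
$f{\left(F \right)} = \frac{-24 + 2 F}{-274 + F}$ ($f{\left(F \right)} = \frac{F + \left(-24 + F\right)}{F - 274} = \frac{-24 + 2 F}{-274 + F}$)
$\frac{1}{225483 + f{\left(M{\left(31 \right)} \right)}} = \frac{1}{225483 + \frac{2 \left(-12 + \frac{1}{2 \cdot 31}\right)}{-274 + \frac{1}{2 \cdot 31}}} = \frac{1}{225483 + \frac{2 \left(-12 + \frac{1}{2} \cdot \frac{1}{31}\right)}{-274 + \frac{1}{2} \cdot \frac{1}{31}}} = \frac{1}{225483 + \frac{2 \left(-12 + \frac{1}{62}\right)}{-274 + \frac{1}{62}}} = \frac{1}{225483 + 2 \frac{1}{- \frac{16987}{62}} \left(- \frac{743}{62}\right)} = \frac{1}{225483 + 2 \left(- \frac{62}{16987}\right) \left(- \frac{743}{62}\right)} = \frac{1}{225483 + \frac{1486}{16987}} = \frac{1}{\frac{3830281207}{16987}} = \frac{16987}{3830281207}$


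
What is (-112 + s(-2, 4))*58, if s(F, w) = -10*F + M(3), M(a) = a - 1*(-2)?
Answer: -5046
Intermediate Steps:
M(a) = 2 + a (M(a) = a + 2 = 2 + a)
s(F, w) = 5 - 10*F (s(F, w) = -10*F + (2 + 3) = -10*F + 5 = 5 - 10*F)
(-112 + s(-2, 4))*58 = (-112 + (5 - 10*(-2)))*58 = (-112 + (5 + 20))*58 = (-112 + 25)*58 = -87*58 = -5046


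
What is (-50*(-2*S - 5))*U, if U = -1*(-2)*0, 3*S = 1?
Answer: 0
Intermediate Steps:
S = 1/3 (S = (1/3)*1 = 1/3 ≈ 0.33333)
U = 0 (U = 2*0 = 0)
(-50*(-2*S - 5))*U = -50*(-2*1/3 - 5)*0 = -50*(-2/3 - 5)*0 = -50*(-17/3)*0 = (850/3)*0 = 0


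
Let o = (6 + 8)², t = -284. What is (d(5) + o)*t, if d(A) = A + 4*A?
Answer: -62764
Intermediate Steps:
d(A) = 5*A
o = 196 (o = 14² = 196)
(d(5) + o)*t = (5*5 + 196)*(-284) = (25 + 196)*(-284) = 221*(-284) = -62764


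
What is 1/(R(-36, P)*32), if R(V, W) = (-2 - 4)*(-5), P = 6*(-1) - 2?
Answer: 1/960 ≈ 0.0010417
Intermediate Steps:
P = -8 (P = -6 - 2 = -8)
R(V, W) = 30 (R(V, W) = -6*(-5) = 30)
1/(R(-36, P)*32) = 1/(30*32) = 1/960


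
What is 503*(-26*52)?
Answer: -680056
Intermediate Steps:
503*(-26*52) = 503*(-1352) = -680056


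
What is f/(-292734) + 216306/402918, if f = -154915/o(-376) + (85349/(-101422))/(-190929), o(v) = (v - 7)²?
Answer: 29977472807835462998043265/55839330495229696814492964 ≈ 0.53685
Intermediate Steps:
o(v) = (-7 + v)²
f = -2999823667042309/2840544623863182 (f = -154915/(-7 - 376)² + (85349/(-101422))/(-190929) = -154915/((-383)²) + (85349*(-1/101422))*(-1/190929) = -154915/146689 - 85349/101422*(-1/190929) = -154915*1/146689 + 85349/19364401038 = -154915/146689 + 85349/19364401038 = -2999823667042309/2840544623863182 ≈ -1.0561)
f/(-292734) + 216306/402918 = -2999823667042309/2840544623863182/(-292734) + 216306/402918 = -2999823667042309/2840544623863182*(-1/292734) + 216306*(1/402918) = 2999823667042309/831523989921964719588 + 36051/67153 = 29977472807835462998043265/55839330495229696814492964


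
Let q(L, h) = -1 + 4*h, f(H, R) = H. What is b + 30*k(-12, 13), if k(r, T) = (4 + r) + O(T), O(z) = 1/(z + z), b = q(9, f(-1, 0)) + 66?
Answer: -2312/13 ≈ -177.85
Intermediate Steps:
b = 61 (b = (-1 + 4*(-1)) + 66 = (-1 - 4) + 66 = -5 + 66 = 61)
O(z) = 1/(2*z)
k(r, T) = 4 + r + 1/(2*T) (k(r, T) = (4 + r) + 1/(2*T) = 4 + r + 1/(2*T))
b + 30*k(-12, 13) = 61 + 30*(4 - 12 + (½)/13) = 61 + 30*(4 - 12 + (½)*(1/13)) = 61 + 30*(4 - 12 + 1/26) = 61 + 30*(-207/26) = 61 - 3105/13 = -2312/13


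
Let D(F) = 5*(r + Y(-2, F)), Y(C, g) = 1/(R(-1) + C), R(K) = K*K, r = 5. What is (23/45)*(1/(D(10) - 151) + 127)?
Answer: 382628/5895 ≈ 64.907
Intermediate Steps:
R(K) = K²
Y(C, g) = 1/(1 + C) (Y(C, g) = 1/((-1)² + C) = 1/(1 + C))
D(F) = 20 (D(F) = 5*(5 + 1/(1 - 2)) = 5*(5 + 1/(-1)) = 5*(5 - 1) = 5*4 = 20)
(23/45)*(1/(D(10) - 151) + 127) = (23/45)*(1/(20 - 151) + 127) = (23*(1/45))*(1/(-131) + 127) = 23*(-1/131 + 127)/45 = (23/45)*(16636/131) = 382628/5895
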